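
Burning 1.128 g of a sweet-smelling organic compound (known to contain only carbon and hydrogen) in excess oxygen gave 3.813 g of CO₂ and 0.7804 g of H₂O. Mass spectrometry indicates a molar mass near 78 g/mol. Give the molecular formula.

mol C = 3.813 g CO₂ ÷ 44.009 g/mol = 0.086641 mol
mol H = 2 × 0.7804 g H₂O ÷ 18.015 g/mol = 0.086639 mol
Divide by the smallest (0.086639 mol): C 1.000, H 1.000
Empirical formula: CH
Empirical-formula mass = 13.02 g/mol; 78 ÷ 13.02 ≈ 6, so the molecular formula is C6H6.

C6H6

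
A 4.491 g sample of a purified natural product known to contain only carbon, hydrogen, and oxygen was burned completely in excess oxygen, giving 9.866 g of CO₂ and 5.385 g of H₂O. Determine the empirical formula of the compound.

C3H8O

mol C = 9.866 g CO₂ ÷ 44.009 g/mol = 0.22418 mol
mol H = 2 × 5.385 g H₂O ÷ 18.015 g/mol = 0.59784 mol
mass O = 4.491 − (2.6926 + 0.60262) = 1.1957 g → mol O = 1.1957 ÷ 15.999 = 0.074738 mol
Divide by the smallest (0.074738 mol): C 3.000, H 7.999, O 1.000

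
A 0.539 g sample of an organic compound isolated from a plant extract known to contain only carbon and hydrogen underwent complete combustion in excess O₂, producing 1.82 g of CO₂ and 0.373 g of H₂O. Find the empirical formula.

CH

mol C = 1.82 g CO₂ ÷ 44.009 g/mol = 0.04136 mol
mol H = 2 × 0.373 g H₂O ÷ 18.015 g/mol = 0.04141 mol
Divide by the smallest (0.04136 mol): C 1.000, H 1.001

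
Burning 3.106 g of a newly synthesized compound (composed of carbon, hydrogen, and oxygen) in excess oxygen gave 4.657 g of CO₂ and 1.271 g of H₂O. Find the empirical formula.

C3H4O3

mol C = 4.657 g CO₂ ÷ 44.009 g/mol = 0.10582 mol
mol H = 2 × 1.271 g H₂O ÷ 18.015 g/mol = 0.14110 mol
mass O = 3.106 − (1.2710 + 0.14223) = 1.6928 g → mol O = 1.6928 ÷ 15.999 = 0.10580 mol
Divide by the smallest (0.10580 mol): C 1.000, H 1.334, O 1.000
Multiplying each by 3 gives whole numbers: C 3.00, H 4.00, O 3.00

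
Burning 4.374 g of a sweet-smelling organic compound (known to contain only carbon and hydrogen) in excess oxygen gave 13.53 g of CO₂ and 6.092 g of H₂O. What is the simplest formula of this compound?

mol C = 13.53 g CO₂ ÷ 44.009 g/mol = 0.30744 mol
mol H = 2 × 6.092 g H₂O ÷ 18.015 g/mol = 0.67633 mol
Divide by the smallest (0.30744 mol): C 1.000, H 2.200
Multiplying each by 5 gives whole numbers: C 5.00, H 11.00

C5H11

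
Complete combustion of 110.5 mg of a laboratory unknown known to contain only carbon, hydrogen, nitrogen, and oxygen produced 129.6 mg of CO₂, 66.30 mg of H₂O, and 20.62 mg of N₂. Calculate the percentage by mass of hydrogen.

6.71%

mol C = 0.1296 g CO₂ ÷ 44.009 g/mol = 0.0029449 mol
mol H = 2 × 0.06630 g H₂O ÷ 18.015 g/mol = 0.0073605 mol
mol N = 2 × 0.02062 g N₂ ÷ 28.014 g/mol = 0.0014721 mol
mass O = 0.1105 − (0.035371 + 0.0074194 + 0.020620) = 0.047090 g → mol O = 0.047090 ÷ 15.999 = 0.0029433 mol
mass % H = 0.0074194 g ÷ 0.1105 g × 100%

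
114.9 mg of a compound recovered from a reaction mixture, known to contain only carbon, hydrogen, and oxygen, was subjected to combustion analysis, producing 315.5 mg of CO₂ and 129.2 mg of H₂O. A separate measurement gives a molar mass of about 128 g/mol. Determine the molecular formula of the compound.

mol C = 0.3155 g CO₂ ÷ 44.009 g/mol = 0.0071690 mol
mol H = 2 × 0.1292 g H₂O ÷ 18.015 g/mol = 0.014344 mol
mass O = 0.1149 − (0.086107 + 0.014458) = 0.014335 g → mol O = 0.014335 ÷ 15.999 = 0.00089599 mol
Divide by the smallest (0.00089599 mol): C 8.001, H 16.009, O 1.000
Empirical formula: C8H16O
Empirical-formula mass = 128.22 g/mol; 128 ÷ 128.22 ≈ 1, so the molecular formula is C8H16O.

C8H16O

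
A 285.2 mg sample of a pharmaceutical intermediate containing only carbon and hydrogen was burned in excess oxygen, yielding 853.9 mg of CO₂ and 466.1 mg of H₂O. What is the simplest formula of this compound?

mol C = 0.8539 g CO₂ ÷ 44.009 g/mol = 0.019403 mol
mol H = 2 × 0.4661 g H₂O ÷ 18.015 g/mol = 0.051746 mol
Divide by the smallest (0.019403 mol): C 1.000, H 2.667
Multiplying each by 3 gives whole numbers: C 3.00, H 8.00

C3H8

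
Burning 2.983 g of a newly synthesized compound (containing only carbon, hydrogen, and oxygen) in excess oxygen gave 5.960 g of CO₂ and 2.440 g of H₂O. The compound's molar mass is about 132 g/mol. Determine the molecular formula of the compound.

C6H12O3

mol C = 5.960 g CO₂ ÷ 44.009 g/mol = 0.13543 mol
mol H = 2 × 2.440 g H₂O ÷ 18.015 g/mol = 0.27089 mol
mass O = 2.983 − (1.6266 + 0.27305) = 1.0833 g → mol O = 1.0833 ÷ 15.999 = 0.067713 mol
Divide by the smallest (0.067713 mol): C 2.000, H 4.001, O 1.000
Empirical formula: C2H4O
Empirical-formula mass = 44.05 g/mol; 132 ÷ 44.05 ≈ 3, so the molecular formula is C6H12O3.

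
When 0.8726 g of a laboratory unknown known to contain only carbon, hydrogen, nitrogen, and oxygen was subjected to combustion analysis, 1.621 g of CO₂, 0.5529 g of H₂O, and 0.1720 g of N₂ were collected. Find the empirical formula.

C3H5NO

mol C = 1.621 g CO₂ ÷ 44.009 g/mol = 0.036833 mol
mol H = 2 × 0.5529 g H₂O ÷ 18.015 g/mol = 0.061382 mol
mol N = 2 × 0.1720 g N₂ ÷ 28.014 g/mol = 0.012280 mol
mass O = 0.8726 − (0.44241 + 0.061873 + 0.17200) = 0.19632 g → mol O = 0.19632 ÷ 15.999 = 0.012271 mol
Divide by the smallest (0.012271 mol): C 3.002, H 5.002, N 1.001, O 1.000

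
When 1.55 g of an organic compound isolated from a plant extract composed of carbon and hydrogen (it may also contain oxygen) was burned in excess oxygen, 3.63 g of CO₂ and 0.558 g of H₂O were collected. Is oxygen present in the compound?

yes

mol C = 3.63 g CO₂ ÷ 44.009 g/mol = 0.08248 mol
mol H = 2 × 0.558 g H₂O ÷ 18.015 g/mol = 0.06195 mol
C and H account for only 1.053 g of the 1.55 g sample; the remaining 0.4969 g must be oxygen.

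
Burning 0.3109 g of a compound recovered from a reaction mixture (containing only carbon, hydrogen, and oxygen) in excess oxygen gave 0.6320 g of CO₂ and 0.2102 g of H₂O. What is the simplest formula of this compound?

mol C = 0.6320 g CO₂ ÷ 44.009 g/mol = 0.014361 mol
mol H = 2 × 0.2102 g H₂O ÷ 18.015 g/mol = 0.023336 mol
mass O = 0.3109 − (0.17249 + 0.023523) = 0.11489 g → mol O = 0.11489 ÷ 15.999 = 0.0071811 mol
Divide by the smallest (0.0071811 mol): C 2.000, H 3.250, O 1.000
Multiplying each by 4 gives whole numbers: C 8.00, H 13.00, O 4.00

C8H13O4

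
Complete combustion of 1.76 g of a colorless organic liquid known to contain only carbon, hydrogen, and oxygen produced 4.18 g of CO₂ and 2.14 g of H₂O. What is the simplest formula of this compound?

mol C = 4.18 g CO₂ ÷ 44.009 g/mol = 0.09498 mol
mol H = 2 × 2.14 g H₂O ÷ 18.015 g/mol = 0.2376 mol
mass O = 1.76 − (1.141 + 0.2395) = 0.3797 g → mol O = 0.3797 ÷ 15.999 = 0.02373 mol
Divide by the smallest (0.02373 mol): C 4.002, H 10.010, O 1.000

C4H10O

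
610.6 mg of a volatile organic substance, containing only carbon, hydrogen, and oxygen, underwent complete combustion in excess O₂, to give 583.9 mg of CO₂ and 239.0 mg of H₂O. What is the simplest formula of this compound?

CH2O2

mol C = 0.5839 g CO₂ ÷ 44.009 g/mol = 0.013268 mol
mol H = 2 × 0.2390 g H₂O ÷ 18.015 g/mol = 0.026533 mol
mass O = 0.6106 − (0.15936 + 0.026746) = 0.42450 g → mol O = 0.42450 ÷ 15.999 = 0.026533 mol
Divide by the smallest (0.013268 mol): C 1.000, H 2.000, O 2.000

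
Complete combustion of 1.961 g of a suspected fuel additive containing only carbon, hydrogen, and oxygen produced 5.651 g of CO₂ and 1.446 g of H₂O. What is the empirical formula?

mol C = 5.651 g CO₂ ÷ 44.009 g/mol = 0.12841 mol
mol H = 2 × 1.446 g H₂O ÷ 18.015 g/mol = 0.16053 mol
mass O = 1.961 − (1.5423 + 0.16182) = 0.25690 g → mol O = 0.25690 ÷ 15.999 = 0.016057 mol
Divide by the smallest (0.016057 mol): C 7.997, H 9.997, O 1.000

C8H10O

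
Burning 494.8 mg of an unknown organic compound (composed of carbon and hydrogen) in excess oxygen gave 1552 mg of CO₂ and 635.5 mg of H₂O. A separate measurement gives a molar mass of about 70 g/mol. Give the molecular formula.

C5H10

mol C = 1.552 g CO₂ ÷ 44.009 g/mol = 0.035266 mol
mol H = 2 × 0.6355 g H₂O ÷ 18.015 g/mol = 0.070552 mol
Divide by the smallest (0.035266 mol): C 1.000, H 2.001
Empirical formula: CH2
Empirical-formula mass = 14.03 g/mol; 70 ÷ 14.03 ≈ 5, so the molecular formula is C5H10.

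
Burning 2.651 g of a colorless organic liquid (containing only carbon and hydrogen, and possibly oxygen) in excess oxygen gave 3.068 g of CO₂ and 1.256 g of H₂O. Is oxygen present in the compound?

yes

mol C = 3.068 g CO₂ ÷ 44.009 g/mol = 0.069713 mol
mol H = 2 × 1.256 g H₂O ÷ 18.015 g/mol = 0.13944 mol
C and H account for only 0.97788 g of the 2.651 g sample; the remaining 1.6731 g must be oxygen.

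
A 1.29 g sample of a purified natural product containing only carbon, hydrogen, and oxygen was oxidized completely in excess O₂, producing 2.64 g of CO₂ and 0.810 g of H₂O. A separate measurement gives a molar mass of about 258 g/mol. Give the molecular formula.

C12H18O6

mol C = 2.64 g CO₂ ÷ 44.009 g/mol = 0.05999 mol
mol H = 2 × 0.810 g H₂O ÷ 18.015 g/mol = 0.08993 mol
mass O = 1.29 − (0.7205 + 0.09064) = 0.4788 g → mol O = 0.4788 ÷ 15.999 = 0.02993 mol
Divide by the smallest (0.02993 mol): C 2.004, H 3.005, O 1.000
Empirical formula: C2H3O
Empirical-formula mass = 43.05 g/mol; 258 ÷ 43.05 ≈ 6, so the molecular formula is C12H18O6.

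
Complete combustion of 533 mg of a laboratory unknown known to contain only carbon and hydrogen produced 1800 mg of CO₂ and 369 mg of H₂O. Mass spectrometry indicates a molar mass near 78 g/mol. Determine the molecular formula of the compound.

mol C = 1.80 g CO₂ ÷ 44.009 g/mol = 0.04090 mol
mol H = 2 × 0.369 g H₂O ÷ 18.015 g/mol = 0.04097 mol
Divide by the smallest (0.04090 mol): C 1.000, H 1.002
Empirical formula: CH
Empirical-formula mass = 13.02 g/mol; 78 ÷ 13.02 ≈ 6, so the molecular formula is C6H6.

C6H6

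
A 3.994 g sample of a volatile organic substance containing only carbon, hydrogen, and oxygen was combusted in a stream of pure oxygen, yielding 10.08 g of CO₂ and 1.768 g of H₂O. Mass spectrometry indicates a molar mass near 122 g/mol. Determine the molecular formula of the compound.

C7H6O2

mol C = 10.08 g CO₂ ÷ 44.009 g/mol = 0.22904 mol
mol H = 2 × 1.768 g H₂O ÷ 18.015 g/mol = 0.19628 mol
mass O = 3.994 − (2.7510 + 0.19785) = 1.0451 g → mol O = 1.0451 ÷ 15.999 = 0.065323 mol
Divide by the smallest (0.065323 mol): C 3.506, H 3.005, O 1.000
Multiplying each by 2 gives whole numbers: C 7.01, H 6.01, O 2.00
Empirical formula: C7H6O2
Empirical-formula mass = 122.12 g/mol; 122 ÷ 122.12 ≈ 1, so the molecular formula is C7H6O2.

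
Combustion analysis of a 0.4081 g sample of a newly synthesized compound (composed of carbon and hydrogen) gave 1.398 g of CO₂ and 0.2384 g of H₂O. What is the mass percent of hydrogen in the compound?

mol C = 1.398 g CO₂ ÷ 44.009 g/mol = 0.031766 mol
mol H = 2 × 0.2384 g H₂O ÷ 18.015 g/mol = 0.026467 mol
mass % H = 0.026679 g ÷ 0.4081 g × 100%

6.54%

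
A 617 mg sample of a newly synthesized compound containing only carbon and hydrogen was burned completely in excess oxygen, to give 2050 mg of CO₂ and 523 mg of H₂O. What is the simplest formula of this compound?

mol C = 2.05 g CO₂ ÷ 44.009 g/mol = 0.04658 mol
mol H = 2 × 0.523 g H₂O ÷ 18.015 g/mol = 0.05806 mol
Divide by the smallest (0.04658 mol): C 1.000, H 1.246
Multiplying each by 4 gives whole numbers: C 4.00, H 4.99

C4H5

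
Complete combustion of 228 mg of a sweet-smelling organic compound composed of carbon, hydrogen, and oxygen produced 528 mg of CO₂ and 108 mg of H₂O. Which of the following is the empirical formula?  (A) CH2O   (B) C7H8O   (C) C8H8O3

(C) C8H8O3

mol C = 0.528 g CO₂ ÷ 44.009 g/mol = 0.01200 mol
mol H = 2 × 0.108 g H₂O ÷ 18.015 g/mol = 0.01199 mol
mass O = 0.228 − (0.1441 + 0.01209) = 0.07181 g → mol O = 0.07181 ÷ 15.999 = 0.004489 mol
Divide by the smallest (0.004489 mol): C 2.673, H 2.671, O 1.000
Multiplying each by 3 gives whole numbers: C 8.02, H 8.01, O 3.00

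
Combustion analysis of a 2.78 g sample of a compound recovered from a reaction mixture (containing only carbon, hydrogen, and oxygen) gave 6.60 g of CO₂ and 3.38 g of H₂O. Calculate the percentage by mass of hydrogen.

mol C = 6.60 g CO₂ ÷ 44.009 g/mol = 0.1500 mol
mol H = 2 × 3.38 g H₂O ÷ 18.015 g/mol = 0.3752 mol
mass O = 2.78 − (1.801 + 0.3782) = 0.6005 g → mol O = 0.6005 ÷ 15.999 = 0.03753 mol
mass % H = 0.3782 g ÷ 2.78 g × 100%

13.6%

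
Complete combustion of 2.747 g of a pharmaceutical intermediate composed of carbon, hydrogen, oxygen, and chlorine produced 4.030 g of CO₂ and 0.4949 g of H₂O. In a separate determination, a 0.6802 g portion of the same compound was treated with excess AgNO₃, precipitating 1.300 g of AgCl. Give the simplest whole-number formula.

C5H3Cl2O

mol C = 4.030 g CO₂ ÷ 44.009 g/mol = 0.091572 mol
mol H = 2 × 0.4949 g H₂O ÷ 18.015 g/mol = 0.054943 mol
From the AgCl data: mol Cl per gram of compound = (1.300 ÷ 143.318) ÷ 0.6802 = 0.013335 mol/g, so in the 2.747 g combustion sample mol Cl = 0.036632 mol
mass O = 2.747 − (1.0999 + 0.055383 + 1.2986) = 0.29313 g → mol O = 0.29313 ÷ 15.999 = 0.018322 mol
Divide by the smallest (0.018322 mol): C 4.998, H 2.999, Cl 1.999, O 1.000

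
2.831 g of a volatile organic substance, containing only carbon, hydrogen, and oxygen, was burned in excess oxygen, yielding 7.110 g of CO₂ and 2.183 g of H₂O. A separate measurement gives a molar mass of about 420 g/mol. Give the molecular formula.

mol C = 7.110 g CO₂ ÷ 44.009 g/mol = 0.16156 mol
mol H = 2 × 2.183 g H₂O ÷ 18.015 g/mol = 0.24235 mol
mass O = 2.831 − (1.9405 + 0.24429) = 0.64624 g → mol O = 0.64624 ÷ 15.999 = 0.040392 mol
Divide by the smallest (0.040392 mol): C 4.000, H 6.000, O 1.000
Empirical formula: C4H6O
Empirical-formula mass = 70.09 g/mol; 420 ÷ 70.09 ≈ 6, so the molecular formula is C24H36O6.

C24H36O6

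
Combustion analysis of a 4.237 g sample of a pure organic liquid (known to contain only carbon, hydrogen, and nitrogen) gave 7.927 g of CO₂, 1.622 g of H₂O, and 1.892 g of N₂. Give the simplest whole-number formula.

C4H4N3

mol C = 7.927 g CO₂ ÷ 44.009 g/mol = 0.18012 mol
mol H = 2 × 1.622 g H₂O ÷ 18.015 g/mol = 0.18007 mol
mol N = 2 × 1.892 g N₂ ÷ 28.014 g/mol = 0.13508 mol
Divide by the smallest (0.13508 mol): C 1.333, H 1.333, N 1.000
Multiplying each by 3 gives whole numbers: C 4.00, H 4.00, N 3.00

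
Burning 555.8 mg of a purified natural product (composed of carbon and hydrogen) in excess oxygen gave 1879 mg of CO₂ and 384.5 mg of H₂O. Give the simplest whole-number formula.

mol C = 1.879 g CO₂ ÷ 44.009 g/mol = 0.042696 mol
mol H = 2 × 0.3845 g H₂O ÷ 18.015 g/mol = 0.042687 mol
Divide by the smallest (0.042687 mol): C 1.000, H 1.000

CH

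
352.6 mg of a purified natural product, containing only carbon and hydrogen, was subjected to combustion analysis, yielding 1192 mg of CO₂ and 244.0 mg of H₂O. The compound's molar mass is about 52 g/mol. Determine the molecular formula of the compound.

mol C = 1.192 g CO₂ ÷ 44.009 g/mol = 0.027085 mol
mol H = 2 × 0.2440 g H₂O ÷ 18.015 g/mol = 0.027089 mol
Divide by the smallest (0.027085 mol): C 1.000, H 1.000
Empirical formula: CH
Empirical-formula mass = 13.02 g/mol; 52 ÷ 13.02 ≈ 4, so the molecular formula is C4H4.

C4H4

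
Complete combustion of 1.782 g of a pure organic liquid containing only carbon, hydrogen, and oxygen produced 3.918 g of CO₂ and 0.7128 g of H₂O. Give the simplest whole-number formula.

C9H8O4

mol C = 3.918 g CO₂ ÷ 44.009 g/mol = 0.089027 mol
mol H = 2 × 0.7128 g H₂O ÷ 18.015 g/mol = 0.079134 mol
mass O = 1.782 − (1.0693 + 0.079767) = 0.63293 g → mol O = 0.63293 ÷ 15.999 = 0.039560 mol
Divide by the smallest (0.039560 mol): C 2.250, H 2.000, O 1.000
Multiplying each by 4 gives whole numbers: C 9.00, H 8.00, O 4.00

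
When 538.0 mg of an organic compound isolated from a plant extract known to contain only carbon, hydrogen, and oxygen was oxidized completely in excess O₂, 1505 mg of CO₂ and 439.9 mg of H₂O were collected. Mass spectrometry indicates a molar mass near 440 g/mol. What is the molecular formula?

C28H40O4

mol C = 1.505 g CO₂ ÷ 44.009 g/mol = 0.034198 mol
mol H = 2 × 0.4399 g H₂O ÷ 18.015 g/mol = 0.048837 mol
mass O = 0.5380 − (0.41075 + 0.049228) = 0.078025 g → mol O = 0.078025 ÷ 15.999 = 0.0048769 mol
Divide by the smallest (0.0048769 mol): C 7.012, H 10.014, O 1.000
Empirical formula: C7H10O
Empirical-formula mass = 110.16 g/mol; 440 ÷ 110.16 ≈ 4, so the molecular formula is C28H40O4.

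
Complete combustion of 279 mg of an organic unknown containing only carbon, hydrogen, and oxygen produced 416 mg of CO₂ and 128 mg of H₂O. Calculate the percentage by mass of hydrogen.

5.1%

mol C = 0.416 g CO₂ ÷ 44.009 g/mol = 0.009453 mol
mol H = 2 × 0.128 g H₂O ÷ 18.015 g/mol = 0.01421 mol
mass O = 0.279 − (0.1135 + 0.01432) = 0.1511 g → mol O = 0.1511 ÷ 15.999 = 0.009447 mol
mass % H = 0.01432 g ÷ 0.279 g × 100%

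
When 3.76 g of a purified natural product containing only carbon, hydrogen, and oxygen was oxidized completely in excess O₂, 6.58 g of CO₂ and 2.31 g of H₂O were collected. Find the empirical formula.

C7H12O5

mol C = 6.58 g CO₂ ÷ 44.009 g/mol = 0.1495 mol
mol H = 2 × 2.31 g H₂O ÷ 18.015 g/mol = 0.2565 mol
mass O = 3.76 − (1.796 + 0.2585) = 1.706 g → mol O = 1.706 ÷ 15.999 = 0.1066 mol
Divide by the smallest (0.1066 mol): C 1.402, H 2.405, O 1.000
Multiplying each by 5 gives whole numbers: C 7.01, H 12.03, O 5.00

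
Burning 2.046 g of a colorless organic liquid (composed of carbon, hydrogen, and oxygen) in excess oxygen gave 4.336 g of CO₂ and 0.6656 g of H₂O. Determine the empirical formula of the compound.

mol C = 4.336 g CO₂ ÷ 44.009 g/mol = 0.098525 mol
mol H = 2 × 0.6656 g H₂O ÷ 18.015 g/mol = 0.073894 mol
mass O = 2.046 − (1.1834 + 0.074485) = 0.78813 g → mol O = 0.78813 ÷ 15.999 = 0.049261 mol
Divide by the smallest (0.049261 mol): C 2.000, H 1.500, O 1.000
Multiplying each by 2 gives whole numbers: C 4.00, H 3.00, O 2.00

C4H3O2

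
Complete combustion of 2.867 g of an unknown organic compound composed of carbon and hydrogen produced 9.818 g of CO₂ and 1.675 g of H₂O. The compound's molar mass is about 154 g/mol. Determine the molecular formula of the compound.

mol C = 9.818 g CO₂ ÷ 44.009 g/mol = 0.22309 mol
mol H = 2 × 1.675 g H₂O ÷ 18.015 g/mol = 0.18596 mol
Divide by the smallest (0.18596 mol): C 1.200, H 1.000
Multiplying each by 5 gives whole numbers: C 6.00, H 5.00
Empirical formula: C6H5
Empirical-formula mass = 77.11 g/mol; 154 ÷ 77.11 ≈ 2, so the molecular formula is C12H10.

C12H10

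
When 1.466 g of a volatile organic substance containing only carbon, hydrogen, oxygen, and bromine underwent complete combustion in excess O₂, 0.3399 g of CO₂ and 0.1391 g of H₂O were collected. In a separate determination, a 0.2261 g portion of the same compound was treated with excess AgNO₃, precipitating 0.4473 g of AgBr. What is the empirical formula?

mol C = 0.3399 g CO₂ ÷ 44.009 g/mol = 0.0077234 mol
mol H = 2 × 0.1391 g H₂O ÷ 18.015 g/mol = 0.015443 mol
From the AgBr data: mol Br per gram of compound = (0.4473 ÷ 187.772) ÷ 0.2261 = 0.010536 mol/g, so in the 1.466 g combustion sample mol Br = 0.015445 mol
mass O = 1.466 − (0.092766 + 0.015566 + 1.2342) = 0.12351 g → mol O = 0.12351 ÷ 15.999 = 0.0077200 mol
Divide by the smallest (0.0077200 mol): C 1.000, H 2.000, Br 2.001, O 1.000

CH2Br2O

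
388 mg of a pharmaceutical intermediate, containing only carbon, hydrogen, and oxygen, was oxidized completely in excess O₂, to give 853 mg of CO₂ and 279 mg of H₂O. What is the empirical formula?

C5H8O2

mol C = 0.853 g CO₂ ÷ 44.009 g/mol = 0.01938 mol
mol H = 2 × 0.279 g H₂O ÷ 18.015 g/mol = 0.03097 mol
mass O = 0.388 − (0.2328 + 0.03122) = 0.1240 g → mol O = 0.1240 ÷ 15.999 = 0.007749 mol
Divide by the smallest (0.007749 mol): C 2.501, H 3.997, O 1.000
Multiplying each by 2 gives whole numbers: C 5.00, H 7.99, O 2.00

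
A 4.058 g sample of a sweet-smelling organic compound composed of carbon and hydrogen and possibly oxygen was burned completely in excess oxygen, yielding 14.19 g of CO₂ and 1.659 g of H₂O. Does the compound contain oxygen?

no

mol C = 14.19 g CO₂ ÷ 44.009 g/mol = 0.32243 mol
mol H = 2 × 1.659 g H₂O ÷ 18.015 g/mol = 0.18418 mol
C and H together account for 4.0584 g — essentially the entire 4.058 g sample — so the compound contains no oxygen.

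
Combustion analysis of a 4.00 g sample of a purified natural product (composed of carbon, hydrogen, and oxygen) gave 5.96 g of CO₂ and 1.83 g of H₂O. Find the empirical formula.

mol C = 5.96 g CO₂ ÷ 44.009 g/mol = 0.1354 mol
mol H = 2 × 1.83 g H₂O ÷ 18.015 g/mol = 0.2032 mol
mass O = 4.00 − (1.627 + 0.2048) = 2.169 g → mol O = 2.169 ÷ 15.999 = 0.1355 mol
Divide by the smallest (0.1354 mol): C 1.000, H 1.500, O 1.001
Multiplying each by 2 gives whole numbers: C 2.00, H 3.00, O 2.00

C2H3O2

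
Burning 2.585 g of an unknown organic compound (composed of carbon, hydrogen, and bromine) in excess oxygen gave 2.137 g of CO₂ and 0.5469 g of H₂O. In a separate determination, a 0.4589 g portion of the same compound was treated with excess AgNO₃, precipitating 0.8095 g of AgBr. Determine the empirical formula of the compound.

C4H5Br2

mol C = 2.137 g CO₂ ÷ 44.009 g/mol = 0.048558 mol
mol H = 2 × 0.5469 g H₂O ÷ 18.015 g/mol = 0.060716 mol
From the AgBr data: mol Br per gram of compound = (0.8095 ÷ 187.772) ÷ 0.4589 = 0.0093944 mol/g, so in the 2.585 g combustion sample mol Br = 0.024284 mol
Divide by the smallest (0.024284 mol): C 2.000, H 2.500, Br 1.000
Multiplying each by 2 gives whole numbers: C 4.00, H 5.00, Br 2.00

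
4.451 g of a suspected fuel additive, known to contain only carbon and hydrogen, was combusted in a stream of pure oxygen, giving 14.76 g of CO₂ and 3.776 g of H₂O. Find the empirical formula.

mol C = 14.76 g CO₂ ÷ 44.009 g/mol = 0.33539 mol
mol H = 2 × 3.776 g H₂O ÷ 18.015 g/mol = 0.41921 mol
Divide by the smallest (0.33539 mol): C 1.000, H 1.250
Multiplying each by 4 gives whole numbers: C 4.00, H 5.00

C4H5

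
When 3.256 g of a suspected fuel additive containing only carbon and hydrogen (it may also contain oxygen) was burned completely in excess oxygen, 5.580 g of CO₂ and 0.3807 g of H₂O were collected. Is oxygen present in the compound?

yes

mol C = 5.580 g CO₂ ÷ 44.009 g/mol = 0.12679 mol
mol H = 2 × 0.3807 g H₂O ÷ 18.015 g/mol = 0.042265 mol
C and H account for only 1.5655 g of the 3.256 g sample; the remaining 1.6905 g must be oxygen.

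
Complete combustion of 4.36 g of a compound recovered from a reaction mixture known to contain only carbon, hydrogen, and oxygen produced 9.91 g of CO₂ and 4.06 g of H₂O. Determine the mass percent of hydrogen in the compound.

mol C = 9.91 g CO₂ ÷ 44.009 g/mol = 0.2252 mol
mol H = 2 × 4.06 g H₂O ÷ 18.015 g/mol = 0.4507 mol
mass O = 4.36 − (2.705 + 0.4543) = 1.201 g → mol O = 1.201 ÷ 15.999 = 0.07507 mol
mass % H = 0.4543 g ÷ 4.36 g × 100%

10.4%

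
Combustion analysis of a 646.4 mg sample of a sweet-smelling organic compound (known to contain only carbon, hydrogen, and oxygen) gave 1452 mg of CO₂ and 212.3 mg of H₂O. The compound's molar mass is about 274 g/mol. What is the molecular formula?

C14H10O6

mol C = 1.452 g CO₂ ÷ 44.009 g/mol = 0.032993 mol
mol H = 2 × 0.2123 g H₂O ÷ 18.015 g/mol = 0.023569 mol
mass O = 0.6464 − (0.39628 + 0.023758) = 0.22636 g → mol O = 0.22636 ÷ 15.999 = 0.014148 mol
Divide by the smallest (0.014148 mol): C 2.332, H 1.666, O 1.000
Multiplying each by 3 gives whole numbers: C 7.00, H 5.00, O 3.00
Empirical formula: C7H5O3
Empirical-formula mass = 137.11 g/mol; 274 ÷ 137.11 ≈ 2, so the molecular formula is C14H10O6.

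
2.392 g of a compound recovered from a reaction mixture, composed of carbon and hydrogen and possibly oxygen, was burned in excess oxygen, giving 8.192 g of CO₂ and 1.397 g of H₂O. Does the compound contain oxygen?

mol C = 8.192 g CO₂ ÷ 44.009 g/mol = 0.18614 mol
mol H = 2 × 1.397 g H₂O ÷ 18.015 g/mol = 0.15509 mol
C and H together account for 2.3921 g — essentially the entire 2.392 g sample — so the compound contains no oxygen.

no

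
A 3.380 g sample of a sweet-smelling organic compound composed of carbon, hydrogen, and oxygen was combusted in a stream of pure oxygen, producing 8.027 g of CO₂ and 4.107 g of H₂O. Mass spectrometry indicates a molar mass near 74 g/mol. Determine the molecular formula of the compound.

C4H10O

mol C = 8.027 g CO₂ ÷ 44.009 g/mol = 0.18239 mol
mol H = 2 × 4.107 g H₂O ÷ 18.015 g/mol = 0.45595 mol
mass O = 3.380 − (2.1907 + 0.45960) = 0.72966 g → mol O = 0.72966 ÷ 15.999 = 0.045607 mol
Divide by the smallest (0.045607 mol): C 3.999, H 9.998, O 1.000
Empirical formula: C4H10O
Empirical-formula mass = 74.12 g/mol; 74 ÷ 74.12 ≈ 1, so the molecular formula is C4H10O.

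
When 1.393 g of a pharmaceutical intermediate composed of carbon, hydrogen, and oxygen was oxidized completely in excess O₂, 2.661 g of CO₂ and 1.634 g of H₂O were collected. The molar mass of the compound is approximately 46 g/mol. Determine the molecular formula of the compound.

mol C = 2.661 g CO₂ ÷ 44.009 g/mol = 0.060465 mol
mol H = 2 × 1.634 g H₂O ÷ 18.015 g/mol = 0.18140 mol
mass O = 1.393 − (0.72624 + 0.18286) = 0.48390 g → mol O = 0.48390 ÷ 15.999 = 0.030246 mol
Divide by the smallest (0.030246 mol): C 1.999, H 5.998, O 1.000
Empirical formula: C2H6O
Empirical-formula mass = 46.07 g/mol; 46 ÷ 46.07 ≈ 1, so the molecular formula is C2H6O.

C2H6O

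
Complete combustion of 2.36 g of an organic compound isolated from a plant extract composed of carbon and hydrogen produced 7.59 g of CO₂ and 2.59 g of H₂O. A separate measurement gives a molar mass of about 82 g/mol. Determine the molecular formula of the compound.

C6H10

mol C = 7.59 g CO₂ ÷ 44.009 g/mol = 0.1725 mol
mol H = 2 × 2.59 g H₂O ÷ 18.015 g/mol = 0.2875 mol
Divide by the smallest (0.1725 mol): C 1.000, H 1.667
Multiplying each by 3 gives whole numbers: C 3.00, H 5.00
Empirical formula: C3H5
Empirical-formula mass = 41.07 g/mol; 82 ÷ 41.07 ≈ 2, so the molecular formula is C6H10.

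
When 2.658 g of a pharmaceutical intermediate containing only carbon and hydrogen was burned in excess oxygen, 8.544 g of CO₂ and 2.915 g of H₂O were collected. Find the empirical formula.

C3H5

mol C = 8.544 g CO₂ ÷ 44.009 g/mol = 0.19414 mol
mol H = 2 × 2.915 g H₂O ÷ 18.015 g/mol = 0.32362 mol
Divide by the smallest (0.19414 mol): C 1.000, H 1.667
Multiplying each by 3 gives whole numbers: C 3.00, H 5.00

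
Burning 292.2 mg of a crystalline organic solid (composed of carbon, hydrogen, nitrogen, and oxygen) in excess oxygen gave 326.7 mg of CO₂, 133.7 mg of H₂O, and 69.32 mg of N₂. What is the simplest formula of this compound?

mol C = 0.3267 g CO₂ ÷ 44.009 g/mol = 0.0074235 mol
mol H = 2 × 0.1337 g H₂O ÷ 18.015 g/mol = 0.014843 mol
mol N = 2 × 0.06932 g N₂ ÷ 28.014 g/mol = 0.0049490 mol
mass O = 0.2922 − (0.089163 + 0.014962 + 0.069320) = 0.11875 g → mol O = 0.11875 ÷ 15.999 = 0.0074226 mol
Divide by the smallest (0.0049490 mol): C 1.500, H 2.999, N 1.000, O 1.500
Multiplying each by 2 gives whole numbers: C 3.00, H 6.00, N 2.00, O 3.00

C3H6N2O3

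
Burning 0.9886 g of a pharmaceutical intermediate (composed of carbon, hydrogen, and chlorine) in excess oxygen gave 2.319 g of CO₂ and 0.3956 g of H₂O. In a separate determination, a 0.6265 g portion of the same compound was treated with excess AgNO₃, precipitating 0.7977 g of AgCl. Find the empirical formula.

C6H5Cl

mol C = 2.319 g CO₂ ÷ 44.009 g/mol = 0.052694 mol
mol H = 2 × 0.3956 g H₂O ÷ 18.015 g/mol = 0.043919 mol
From the AgCl data: mol Cl per gram of compound = (0.7977 ÷ 143.318) ÷ 0.6265 = 0.0088842 mol/g, so in the 0.9886 g combustion sample mol Cl = 0.0087829 mol
Divide by the smallest (0.0087829 mol): C 6.000, H 5.001, Cl 1.000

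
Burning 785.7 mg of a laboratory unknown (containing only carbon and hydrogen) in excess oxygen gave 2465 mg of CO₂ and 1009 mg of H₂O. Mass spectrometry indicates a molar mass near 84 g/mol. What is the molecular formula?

C6H12

mol C = 2.465 g CO₂ ÷ 44.009 g/mol = 0.056011 mol
mol H = 2 × 1.009 g H₂O ÷ 18.015 g/mol = 0.11202 mol
Divide by the smallest (0.056011 mol): C 1.000, H 2.000
Empirical formula: CH2
Empirical-formula mass = 14.03 g/mol; 84 ÷ 14.03 ≈ 6, so the molecular formula is C6H12.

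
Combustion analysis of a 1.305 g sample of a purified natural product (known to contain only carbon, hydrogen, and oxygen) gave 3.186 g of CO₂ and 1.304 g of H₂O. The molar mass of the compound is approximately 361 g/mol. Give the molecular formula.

C20H40O5

mol C = 3.186 g CO₂ ÷ 44.009 g/mol = 0.072394 mol
mol H = 2 × 1.304 g H₂O ÷ 18.015 g/mol = 0.14477 mol
mass O = 1.305 − (0.86953 + 0.14593) = 0.28955 g → mol O = 0.28955 ÷ 15.999 = 0.018098 mol
Divide by the smallest (0.018098 mol): C 4.000, H 7.999, O 1.000
Empirical formula: C4H8O
Empirical-formula mass = 72.11 g/mol; 361 ÷ 72.11 ≈ 5, so the molecular formula is C20H40O5.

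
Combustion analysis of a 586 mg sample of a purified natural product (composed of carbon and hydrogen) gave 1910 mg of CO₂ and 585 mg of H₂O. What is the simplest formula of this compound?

C2H3

mol C = 1.91 g CO₂ ÷ 44.009 g/mol = 0.04340 mol
mol H = 2 × 0.585 g H₂O ÷ 18.015 g/mol = 0.06495 mol
Divide by the smallest (0.04340 mol): C 1.000, H 1.496
Multiplying each by 2 gives whole numbers: C 2.00, H 2.99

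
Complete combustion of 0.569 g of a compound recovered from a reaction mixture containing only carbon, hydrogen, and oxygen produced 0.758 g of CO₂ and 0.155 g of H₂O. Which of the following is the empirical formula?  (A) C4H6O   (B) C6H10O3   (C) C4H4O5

(C) C4H4O5

mol C = 0.758 g CO₂ ÷ 44.009 g/mol = 0.01722 mol
mol H = 2 × 0.155 g H₂O ÷ 18.015 g/mol = 0.01721 mol
mass O = 0.569 − (0.2069 + 0.01735) = 0.3448 g → mol O = 0.3448 ÷ 15.999 = 0.02155 mol
Divide by the smallest (0.01721 mol): C 1.001, H 1.000, O 1.252
Multiplying each by 4 gives whole numbers: C 4.00, H 4.00, O 5.01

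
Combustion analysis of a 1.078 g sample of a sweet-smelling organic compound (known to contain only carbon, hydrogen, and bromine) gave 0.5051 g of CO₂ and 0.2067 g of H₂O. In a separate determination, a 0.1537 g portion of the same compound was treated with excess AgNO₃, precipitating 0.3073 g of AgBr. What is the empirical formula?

CH2Br

mol C = 0.5051 g CO₂ ÷ 44.009 g/mol = 0.011477 mol
mol H = 2 × 0.2067 g H₂O ÷ 18.015 g/mol = 0.022948 mol
From the AgBr data: mol Br per gram of compound = (0.3073 ÷ 187.772) ÷ 0.1537 = 0.010648 mol/g, so in the 1.078 g combustion sample mol Br = 0.011478 mol
Divide by the smallest (0.011477 mol): C 1.000, H 1.999, Br 1.000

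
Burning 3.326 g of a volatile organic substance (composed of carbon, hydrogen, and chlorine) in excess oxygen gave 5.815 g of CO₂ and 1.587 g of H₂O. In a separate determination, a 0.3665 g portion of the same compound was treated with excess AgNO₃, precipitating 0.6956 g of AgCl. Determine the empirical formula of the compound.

C3H4Cl

mol C = 5.815 g CO₂ ÷ 44.009 g/mol = 0.13213 mol
mol H = 2 × 1.587 g H₂O ÷ 18.015 g/mol = 0.17619 mol
From the AgCl data: mol Cl per gram of compound = (0.6956 ÷ 143.318) ÷ 0.3665 = 0.013243 mol/g, so in the 3.326 g combustion sample mol Cl = 0.044046 mol
Divide by the smallest (0.044046 mol): C 3.000, H 4.000, Cl 1.000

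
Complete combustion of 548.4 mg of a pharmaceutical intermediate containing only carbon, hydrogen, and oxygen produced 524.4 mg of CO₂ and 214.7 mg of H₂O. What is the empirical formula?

mol C = 0.5244 g CO₂ ÷ 44.009 g/mol = 0.011916 mol
mol H = 2 × 0.2147 g H₂O ÷ 18.015 g/mol = 0.023836 mol
mass O = 0.5484 − (0.14312 + 0.024026) = 0.38125 g → mol O = 0.38125 ÷ 15.999 = 0.023830 mol
Divide by the smallest (0.011916 mol): C 1.000, H 2.000, O 2.000

CH2O2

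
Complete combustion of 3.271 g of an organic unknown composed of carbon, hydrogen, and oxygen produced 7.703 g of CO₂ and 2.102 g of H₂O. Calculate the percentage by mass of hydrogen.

mol C = 7.703 g CO₂ ÷ 44.009 g/mol = 0.17503 mol
mol H = 2 × 2.102 g H₂O ÷ 18.015 g/mol = 0.23336 mol
mass O = 3.271 − (2.1023 + 0.23523) = 0.93346 g → mol O = 0.93346 ÷ 15.999 = 0.058345 mol
mass % H = 0.23523 g ÷ 3.271 g × 100%

7.19%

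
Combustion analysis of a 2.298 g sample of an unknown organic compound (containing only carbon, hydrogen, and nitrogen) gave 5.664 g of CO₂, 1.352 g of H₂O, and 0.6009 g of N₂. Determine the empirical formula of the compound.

C6H7N2

mol C = 5.664 g CO₂ ÷ 44.009 g/mol = 0.12870 mol
mol H = 2 × 1.352 g H₂O ÷ 18.015 g/mol = 0.15010 mol
mol N = 2 × 0.6009 g N₂ ÷ 28.014 g/mol = 0.042900 mol
Divide by the smallest (0.042900 mol): C 3.000, H 3.499, N 1.000
Multiplying each by 2 gives whole numbers: C 6.00, H 7.00, N 2.00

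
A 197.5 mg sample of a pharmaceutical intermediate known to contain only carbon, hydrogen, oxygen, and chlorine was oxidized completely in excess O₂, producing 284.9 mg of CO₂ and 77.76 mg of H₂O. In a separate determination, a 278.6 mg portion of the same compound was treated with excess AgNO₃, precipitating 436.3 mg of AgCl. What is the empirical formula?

mol C = 0.2849 g CO₂ ÷ 44.009 g/mol = 0.0064737 mol
mol H = 2 × 0.07776 g H₂O ÷ 18.015 g/mol = 0.0086328 mol
From the AgCl data: mol Cl per gram of compound = (0.4363 ÷ 143.318) ÷ 0.2786 = 0.010927 mol/g, so in the 0.1975 g combustion sample mol Cl = 0.0021581 mol
mass O = 0.1975 − (0.077755 + 0.0087019 + 0.076504) = 0.034538 g → mol O = 0.034538 ÷ 15.999 = 0.0021588 mol
Divide by the smallest (0.0021581 mol): C 3.000, H 4.000, Cl 1.000, O 1.000

C3H4ClO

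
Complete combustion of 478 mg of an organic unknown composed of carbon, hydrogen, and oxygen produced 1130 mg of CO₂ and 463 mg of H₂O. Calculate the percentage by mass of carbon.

64.5%

mol C = 1.13 g CO₂ ÷ 44.009 g/mol = 0.02568 mol
mol H = 2 × 0.463 g H₂O ÷ 18.015 g/mol = 0.05140 mol
mass O = 0.478 − (0.3084 + 0.05181) = 0.1178 g → mol O = 0.1178 ÷ 15.999 = 0.007362 mol
mass % C = 0.3084 g ÷ 0.478 g × 100%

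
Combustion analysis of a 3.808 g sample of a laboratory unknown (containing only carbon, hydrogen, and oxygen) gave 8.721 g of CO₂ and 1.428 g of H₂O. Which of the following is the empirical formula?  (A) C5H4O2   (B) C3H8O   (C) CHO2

mol C = 8.721 g CO₂ ÷ 44.009 g/mol = 0.19816 mol
mol H = 2 × 1.428 g H₂O ÷ 18.015 g/mol = 0.15853 mol
mass O = 3.808 − (2.3801 + 0.15980) = 1.2680 g → mol O = 1.2680 ÷ 15.999 = 0.079258 mol
Divide by the smallest (0.079258 mol): C 2.500, H 2.000, O 1.000
Multiplying each by 2 gives whole numbers: C 5.00, H 4.00, O 2.00

(A) C5H4O2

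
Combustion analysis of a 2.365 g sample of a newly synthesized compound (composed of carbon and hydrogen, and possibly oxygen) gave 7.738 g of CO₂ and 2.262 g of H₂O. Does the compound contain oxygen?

mol C = 7.738 g CO₂ ÷ 44.009 g/mol = 0.17583 mol
mol H = 2 × 2.262 g H₂O ÷ 18.015 g/mol = 0.25112 mol
C and H together account for 2.3650 g — essentially the entire 2.365 g sample — so the compound contains no oxygen.

no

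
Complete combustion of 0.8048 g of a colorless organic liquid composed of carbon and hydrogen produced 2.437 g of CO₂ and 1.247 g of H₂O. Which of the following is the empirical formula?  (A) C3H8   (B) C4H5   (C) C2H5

(C) C2H5

mol C = 2.437 g CO₂ ÷ 44.009 g/mol = 0.055375 mol
mol H = 2 × 1.247 g H₂O ÷ 18.015 g/mol = 0.13844 mol
Divide by the smallest (0.055375 mol): C 1.000, H 2.500
Multiplying each by 2 gives whole numbers: C 2.00, H 5.00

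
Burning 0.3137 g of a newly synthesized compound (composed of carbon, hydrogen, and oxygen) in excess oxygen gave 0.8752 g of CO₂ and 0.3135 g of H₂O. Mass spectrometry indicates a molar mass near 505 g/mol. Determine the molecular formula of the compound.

C32H56O4

mol C = 0.8752 g CO₂ ÷ 44.009 g/mol = 0.019887 mol
mol H = 2 × 0.3135 g H₂O ÷ 18.015 g/mol = 0.034804 mol
mass O = 0.3137 − (0.23886 + 0.035083) = 0.039756 g → mol O = 0.039756 ÷ 15.999 = 0.0024849 mol
Divide by the smallest (0.0024849 mol): C 8.003, H 14.006, O 1.000
Empirical formula: C8H14O
Empirical-formula mass = 126.20 g/mol; 505 ÷ 126.20 ≈ 4, so the molecular formula is C32H56O4.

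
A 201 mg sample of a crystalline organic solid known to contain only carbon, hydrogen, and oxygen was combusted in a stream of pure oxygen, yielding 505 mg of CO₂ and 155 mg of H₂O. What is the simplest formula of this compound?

mol C = 0.505 g CO₂ ÷ 44.009 g/mol = 0.01147 mol
mol H = 2 × 0.155 g H₂O ÷ 18.015 g/mol = 0.01721 mol
mass O = 0.201 − (0.1378 + 0.01735) = 0.04583 g → mol O = 0.04583 ÷ 15.999 = 0.002864 mol
Divide by the smallest (0.002864 mol): C 4.006, H 6.007, O 1.000

C4H6O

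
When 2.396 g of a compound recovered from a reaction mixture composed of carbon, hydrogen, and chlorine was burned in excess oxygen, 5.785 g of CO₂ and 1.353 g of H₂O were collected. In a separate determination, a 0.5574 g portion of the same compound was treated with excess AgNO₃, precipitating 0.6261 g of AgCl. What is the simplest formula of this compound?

mol C = 5.785 g CO₂ ÷ 44.009 g/mol = 0.13145 mol
mol H = 2 × 1.353 g H₂O ÷ 18.015 g/mol = 0.15021 mol
From the AgCl data: mol Cl per gram of compound = (0.6261 ÷ 143.318) ÷ 0.5574 = 0.0078375 mol/g, so in the 2.396 g combustion sample mol Cl = 0.018779 mol
Divide by the smallest (0.018779 mol): C 7.000, H 7.999, Cl 1.000

C7H8Cl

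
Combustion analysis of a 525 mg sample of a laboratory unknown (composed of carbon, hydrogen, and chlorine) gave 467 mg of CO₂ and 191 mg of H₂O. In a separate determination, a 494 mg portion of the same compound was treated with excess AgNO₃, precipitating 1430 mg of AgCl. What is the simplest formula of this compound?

mol C = 0.467 g CO₂ ÷ 44.009 g/mol = 0.01061 mol
mol H = 2 × 0.191 g H₂O ÷ 18.015 g/mol = 0.02120 mol
From the AgCl data: mol Cl per gram of compound = (1.43 ÷ 143.318) ÷ 0.494 = 0.02020 mol/g, so in the 0.525 g combustion sample mol Cl = 0.01060 mol
Divide by the smallest (0.01060 mol): C 1.001, H 2.000, Cl 1.000

CH2Cl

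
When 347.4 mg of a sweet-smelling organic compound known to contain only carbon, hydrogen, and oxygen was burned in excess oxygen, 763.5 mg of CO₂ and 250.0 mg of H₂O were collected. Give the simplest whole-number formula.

C5H8O2

mol C = 0.7635 g CO₂ ÷ 44.009 g/mol = 0.017349 mol
mol H = 2 × 0.2500 g H₂O ÷ 18.015 g/mol = 0.027755 mol
mass O = 0.3474 − (0.20838 + 0.027977) = 0.11105 g → mol O = 0.11105 ÷ 15.999 = 0.0069409 mol
Divide by the smallest (0.0069409 mol): C 2.499, H 3.999, O 1.000
Multiplying each by 2 gives whole numbers: C 5.00, H 8.00, O 2.00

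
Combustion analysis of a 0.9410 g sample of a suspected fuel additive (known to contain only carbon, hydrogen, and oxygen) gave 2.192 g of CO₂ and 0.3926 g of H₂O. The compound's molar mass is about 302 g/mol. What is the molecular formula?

mol C = 2.192 g CO₂ ÷ 44.009 g/mol = 0.049808 mol
mol H = 2 × 0.3926 g H₂O ÷ 18.015 g/mol = 0.043586 mol
mass O = 0.9410 − (0.59824 + 0.043935) = 0.29882 g → mol O = 0.29882 ÷ 15.999 = 0.018678 mol
Divide by the smallest (0.018678 mol): C 2.667, H 2.334, O 1.000
Multiplying each by 3 gives whole numbers: C 8.00, H 7.00, O 3.00
Empirical formula: C8H7O3
Empirical-formula mass = 151.14 g/mol; 302 ÷ 151.14 ≈ 2, so the molecular formula is C16H14O6.

C16H14O6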